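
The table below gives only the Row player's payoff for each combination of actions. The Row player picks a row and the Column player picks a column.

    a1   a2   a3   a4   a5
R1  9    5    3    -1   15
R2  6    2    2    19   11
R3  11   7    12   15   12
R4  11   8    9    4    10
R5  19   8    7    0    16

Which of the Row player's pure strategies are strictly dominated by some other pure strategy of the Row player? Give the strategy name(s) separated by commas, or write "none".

R1

R1: dominated, since R5 does at least as well everywhere (a1: 19>9, a2: 8>5, a3: 7>3, a4: 0>-1, a5: 16>15).
R2 is not dominated — it holds its own against R1 at a4 (19>-1); R3 at a4 (19>15); R4 at a4 (19>4); R5 at a4 (19>0).
R3 is not dominated — it holds its own against R1 at a1 (11>9); R2 at a1 (11>6); R4 at a1 (11=11); R5 at a3 (12>7).
R4: no other strategy beats it everywhere (R1 at a1 (11>9); R2 at a1 (11>6); R3 at a1 (11=11); R5 at a2 (8=8)).
R5 is not dominated — it holds its own against R1 at a1 (19>9); R2 at a1 (19>6); R3 at a1 (19>11); R4 at a1 (19>11).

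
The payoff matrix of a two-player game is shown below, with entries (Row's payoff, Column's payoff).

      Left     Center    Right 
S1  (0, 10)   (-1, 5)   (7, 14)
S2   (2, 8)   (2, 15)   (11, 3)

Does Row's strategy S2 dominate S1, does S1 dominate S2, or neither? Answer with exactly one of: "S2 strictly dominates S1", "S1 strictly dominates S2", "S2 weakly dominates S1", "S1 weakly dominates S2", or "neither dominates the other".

S2 strictly dominates S1

Compare S2 to S1 across every action of Column: Left: 2>0, Center: 2>-1, Right: 11>7.
Every comparison favours S2, so S2 strictly dominates S1.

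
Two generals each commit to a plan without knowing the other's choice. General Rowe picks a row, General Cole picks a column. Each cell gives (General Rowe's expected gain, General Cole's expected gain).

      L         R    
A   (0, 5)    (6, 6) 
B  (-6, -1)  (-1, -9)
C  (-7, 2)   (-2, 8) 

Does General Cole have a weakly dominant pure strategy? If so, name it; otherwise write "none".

L fails to dominate R at A (5<6).
R fails to dominate L at B (-9<-1).
No single strategy dominates all the others.

none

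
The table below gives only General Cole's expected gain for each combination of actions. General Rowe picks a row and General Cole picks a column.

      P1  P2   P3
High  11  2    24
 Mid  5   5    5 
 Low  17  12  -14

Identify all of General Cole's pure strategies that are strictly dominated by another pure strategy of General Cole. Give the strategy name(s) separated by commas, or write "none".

Nothing dominates P1: P2 at High (11>2); P3 at Mid (5=5).
P2: no other strategy beats it everywhere (P1 at Mid (5=5); P3 at Mid (5=5)).
P3: no other strategy beats it everywhere (P1 at High (24>11); P2 at High (24>2)).

none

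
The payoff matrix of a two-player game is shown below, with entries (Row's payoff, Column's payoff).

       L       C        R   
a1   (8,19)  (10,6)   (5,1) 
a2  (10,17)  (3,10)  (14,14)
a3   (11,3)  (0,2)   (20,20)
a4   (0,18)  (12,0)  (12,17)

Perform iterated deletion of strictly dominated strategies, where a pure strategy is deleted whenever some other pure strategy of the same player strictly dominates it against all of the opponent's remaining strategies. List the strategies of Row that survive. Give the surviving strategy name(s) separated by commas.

a3

For Column, L strictly dominates C on the remaining rows (a1: 19>6, a2: 17>10, a3: 3>2, a4: 18>0); eliminate C.
For Row, a2 strictly dominates a1 on the remaining columns (L: 10>8, R: 14>5); eliminate a1.
Row's strategy a2 is strictly dominated by a3 (L: 11>10, R: 20>14) and is removed.
Row a4 is eliminated: a3 beats it against every remaining column (L: 11>0, R: 20>12).
For Column, R strictly dominates L on the remaining rows (a3: 20>3); eliminate L.
Among the remaining strategies, none is strictly dominated by another pure strategy of the same player, so the elimination stops.
Surviving strategies — Row: {a3}; Column: {R}.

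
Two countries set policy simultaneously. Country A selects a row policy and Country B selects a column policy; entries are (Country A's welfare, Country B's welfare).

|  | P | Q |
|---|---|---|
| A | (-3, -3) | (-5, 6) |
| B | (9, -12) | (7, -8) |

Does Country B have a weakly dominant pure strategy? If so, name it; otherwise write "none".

Q

Q vs P: A: 6>-3, B: -8>-12.
Q is at least as good as every other strategy against every opponent action, so it is weakly dominant.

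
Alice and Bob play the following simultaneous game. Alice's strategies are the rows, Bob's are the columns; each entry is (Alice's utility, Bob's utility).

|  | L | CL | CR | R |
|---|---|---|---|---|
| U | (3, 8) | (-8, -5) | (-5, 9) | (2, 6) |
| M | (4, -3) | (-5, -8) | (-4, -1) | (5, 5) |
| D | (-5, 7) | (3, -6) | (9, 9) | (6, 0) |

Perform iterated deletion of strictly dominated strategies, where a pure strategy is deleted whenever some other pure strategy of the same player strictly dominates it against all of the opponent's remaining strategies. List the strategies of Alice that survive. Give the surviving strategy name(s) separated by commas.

D

For Alice, M strictly dominates U on the remaining columns (L: 4>3, CL: -5>-8, CR: -4>-5, R: 5>2); eliminate U.
Bob's strategy L is strictly dominated by CR (M: -1>-3, D: 9>7) and is removed.
Alice's strategy M is strictly dominated by D (CL: 3>-5, CR: 9>-4, R: 6>5) and is removed.
For Bob, CR strictly dominates CL on the remaining rows (D: 9>-6); eliminate CL.
Bob's strategy R is strictly dominated by CR (D: 9>0) and is removed.
Among the remaining strategies, none is strictly dominated by another pure strategy of the same player, so the elimination stops.
Surviving strategies — Alice: {D}; Bob: {CR}.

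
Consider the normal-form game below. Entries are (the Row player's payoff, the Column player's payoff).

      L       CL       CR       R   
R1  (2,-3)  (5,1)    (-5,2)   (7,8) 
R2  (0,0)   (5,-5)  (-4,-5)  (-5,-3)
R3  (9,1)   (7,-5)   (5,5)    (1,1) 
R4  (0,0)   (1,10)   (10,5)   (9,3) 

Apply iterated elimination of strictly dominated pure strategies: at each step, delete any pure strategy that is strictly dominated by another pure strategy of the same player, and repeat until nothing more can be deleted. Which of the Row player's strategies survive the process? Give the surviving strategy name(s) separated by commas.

R1, R3, R4

For the Row player, R3 strictly dominates R2 on the remaining columns (L: 9>0, CL: 7>5, CR: 5>-4, R: 1>-5); eliminate R2.
For the Column player, CR strictly dominates L on the remaining rows (R1: 2>-3, R3: 5>1, R4: 5>0); eliminate L.
Among the remaining strategies, none is strictly dominated by another pure strategy of the same player, so the elimination stops.
Surviving strategies — the Row player: {R1, R3, R4}; the Column player: {CL, CR, R}.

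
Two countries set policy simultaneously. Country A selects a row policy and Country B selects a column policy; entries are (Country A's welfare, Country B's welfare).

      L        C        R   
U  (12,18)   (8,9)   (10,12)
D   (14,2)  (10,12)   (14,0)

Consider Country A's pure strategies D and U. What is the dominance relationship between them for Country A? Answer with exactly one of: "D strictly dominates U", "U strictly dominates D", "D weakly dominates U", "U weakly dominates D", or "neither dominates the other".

D strictly dominates U

Compare D to U across each choice by Country B: L: 14>12, C: 10>8, R: 14>10.
D gives a strictly higher payoff against each choice by Country B, so D strictly dominates U.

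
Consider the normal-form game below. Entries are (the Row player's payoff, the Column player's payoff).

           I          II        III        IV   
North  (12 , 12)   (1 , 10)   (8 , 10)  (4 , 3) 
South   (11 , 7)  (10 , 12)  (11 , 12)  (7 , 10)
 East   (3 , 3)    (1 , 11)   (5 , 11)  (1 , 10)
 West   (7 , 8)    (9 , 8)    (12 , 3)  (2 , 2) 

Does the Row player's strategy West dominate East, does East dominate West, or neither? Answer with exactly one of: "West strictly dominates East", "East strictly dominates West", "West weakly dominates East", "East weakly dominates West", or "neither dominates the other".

West's payoffs vs East's, by the Column player's action — I: 7>3, II: 9>1, III: 12>5, IV: 2>1.
West gives a strictly higher payoff against each opponent action, so West strictly dominates East.

West strictly dominates East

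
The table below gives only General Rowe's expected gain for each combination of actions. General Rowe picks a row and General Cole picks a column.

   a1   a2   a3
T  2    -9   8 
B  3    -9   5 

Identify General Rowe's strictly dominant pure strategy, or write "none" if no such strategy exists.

T fails to dominate B at a1 (2<3).
B fails to dominate T at a2 (-9=-9).
No single strategy dominates all the others.

none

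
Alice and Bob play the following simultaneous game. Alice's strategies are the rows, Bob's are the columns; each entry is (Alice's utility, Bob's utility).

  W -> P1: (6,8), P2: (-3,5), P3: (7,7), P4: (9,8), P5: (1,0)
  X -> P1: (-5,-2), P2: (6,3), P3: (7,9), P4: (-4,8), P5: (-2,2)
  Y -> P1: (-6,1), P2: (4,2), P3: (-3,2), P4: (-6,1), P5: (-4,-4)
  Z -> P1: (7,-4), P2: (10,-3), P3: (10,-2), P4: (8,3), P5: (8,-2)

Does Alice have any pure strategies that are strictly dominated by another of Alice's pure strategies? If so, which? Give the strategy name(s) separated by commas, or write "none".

W: no other strategy beats it everywhere (X at P1 (6>-5); Y at P1 (6>-6); Z at P4 (9>8)).
X is strictly dominated by Z (P1: 7>-5, P2: 10>6, P3: 10>7, P4: 8>-4, P5: 8>-2).
X strictly dominates Y — P1: -5>-6, P2: 6>4, P3: 7>-3, P4: -4>-6, P5: -2>-4.
Nothing dominates Z: W at P1 (7>6); X at P1 (7>-5); Y at P1 (7>-6).

X, Y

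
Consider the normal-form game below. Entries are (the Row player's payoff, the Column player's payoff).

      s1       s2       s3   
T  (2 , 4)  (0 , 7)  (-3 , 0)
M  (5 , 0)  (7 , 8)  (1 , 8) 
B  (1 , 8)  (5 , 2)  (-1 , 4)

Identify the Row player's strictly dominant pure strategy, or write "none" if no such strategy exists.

M

M vs T: s1: 5>2, s2: 7>0, s3: 1>-3.
M vs B: s1: 5>1, s2: 7>5, s3: 1>-1.
M strictly beats every other strategy against every opponent action, so it is strictly dominant.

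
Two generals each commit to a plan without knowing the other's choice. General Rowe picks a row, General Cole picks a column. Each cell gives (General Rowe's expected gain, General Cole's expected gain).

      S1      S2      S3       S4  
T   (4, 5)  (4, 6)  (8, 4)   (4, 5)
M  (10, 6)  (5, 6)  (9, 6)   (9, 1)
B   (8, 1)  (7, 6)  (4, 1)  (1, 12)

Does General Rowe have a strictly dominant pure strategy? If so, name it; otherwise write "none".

none

T fails to dominate M at S1 (4<10).
M fails to dominate B at S2 (5<7).
B fails to dominate T at S3 (4<8).
No single strategy dominates all the others.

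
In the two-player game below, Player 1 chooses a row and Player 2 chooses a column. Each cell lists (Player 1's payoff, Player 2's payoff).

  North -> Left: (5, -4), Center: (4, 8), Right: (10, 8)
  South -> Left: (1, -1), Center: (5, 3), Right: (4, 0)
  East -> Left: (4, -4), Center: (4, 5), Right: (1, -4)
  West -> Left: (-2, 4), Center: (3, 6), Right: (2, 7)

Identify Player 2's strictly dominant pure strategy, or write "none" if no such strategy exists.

none

Left fails to dominate Center at North (-4<8).
Center fails to dominate Right at North (8=8).
Right fails to dominate Left at East (-4=-4).
No single strategy dominates all the others.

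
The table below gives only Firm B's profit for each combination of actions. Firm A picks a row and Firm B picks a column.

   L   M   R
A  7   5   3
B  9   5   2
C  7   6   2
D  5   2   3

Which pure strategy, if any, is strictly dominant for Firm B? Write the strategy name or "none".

L

L vs M: A: 7>5, B: 9>5, C: 7>6, D: 5>2.
L vs R: A: 7>3, B: 9>2, C: 7>2, D: 5>3.
L strictly beats every other strategy against every opponent action, so it is strictly dominant.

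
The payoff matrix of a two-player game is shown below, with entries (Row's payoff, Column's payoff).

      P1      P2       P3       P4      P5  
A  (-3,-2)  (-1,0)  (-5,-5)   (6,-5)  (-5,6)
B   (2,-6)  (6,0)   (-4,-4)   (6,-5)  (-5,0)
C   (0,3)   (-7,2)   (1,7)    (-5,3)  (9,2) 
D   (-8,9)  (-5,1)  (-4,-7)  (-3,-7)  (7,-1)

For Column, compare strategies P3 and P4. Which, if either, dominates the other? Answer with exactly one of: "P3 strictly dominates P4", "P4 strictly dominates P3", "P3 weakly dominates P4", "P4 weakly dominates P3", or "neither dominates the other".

P3's payoffs vs P4's, by Row's action — A: -5=-5, B: -4>-5, C: 7>3, D: -7=-7.
P3 is at least as good everywhere and strictly better somewhere (tied only at A, D), so P3 weakly but not strictly dominates P4.

P3 weakly dominates P4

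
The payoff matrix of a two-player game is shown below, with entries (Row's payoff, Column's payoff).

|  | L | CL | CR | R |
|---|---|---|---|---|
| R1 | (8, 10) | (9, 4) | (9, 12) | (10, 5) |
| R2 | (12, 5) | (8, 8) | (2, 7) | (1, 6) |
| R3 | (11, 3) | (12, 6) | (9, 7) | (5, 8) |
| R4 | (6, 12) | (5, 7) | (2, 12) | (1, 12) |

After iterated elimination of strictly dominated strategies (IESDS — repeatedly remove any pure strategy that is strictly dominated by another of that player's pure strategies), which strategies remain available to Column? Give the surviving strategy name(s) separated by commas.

CR, R

For Row, R1 strictly dominates R4 on the remaining columns (L: 8>6, CL: 9>5, CR: 9>2, R: 10>1); eliminate R4.
Column L is eliminated: CR beats it against every remaining row (R1: 12>10, R2: 7>5, R3: 7>3).
Row's strategy R2 is strictly dominated by R1 (CL: 9>8, CR: 9>2, R: 10>1) and is removed.
For Column, CR strictly dominates CL on the remaining rows (R1: 12>4, R3: 7>6); eliminate CL.
Among the remaining strategies, none is strictly dominated by another pure strategy of the same player, so the elimination stops.
Surviving strategies — Row: {R1, R3}; Column: {CR, R}.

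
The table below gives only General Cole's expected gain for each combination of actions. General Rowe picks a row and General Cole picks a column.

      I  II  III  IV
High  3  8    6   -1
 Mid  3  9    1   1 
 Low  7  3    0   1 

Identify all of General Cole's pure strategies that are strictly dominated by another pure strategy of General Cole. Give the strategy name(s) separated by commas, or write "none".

Nothing dominates I: II at Low (7>3); III at Mid (3>1); IV at High (3>-1).
Nothing dominates II: I at High (8>3); III at High (8>6); IV at High (8>-1).
III is strictly dominated by II (High: 8>6, Mid: 9>1, Low: 3>0).
I strictly dominates IV — High: 3>-1, Mid: 3>1, Low: 7>1.

III, IV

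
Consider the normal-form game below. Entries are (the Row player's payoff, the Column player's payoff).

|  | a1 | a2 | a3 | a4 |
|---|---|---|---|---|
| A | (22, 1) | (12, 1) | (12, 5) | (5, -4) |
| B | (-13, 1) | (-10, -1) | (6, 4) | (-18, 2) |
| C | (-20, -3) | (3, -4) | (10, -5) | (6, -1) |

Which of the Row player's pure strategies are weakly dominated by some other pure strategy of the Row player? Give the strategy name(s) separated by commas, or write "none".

A is not dominated — it holds its own against B at a1 (22>-13); C at a1 (22>-20).
B: dominated, since A does at least as well everywhere (a1: 22>-13, a2: 12>-10, a3: 12>6, a4: 5>-18).
C: no other strategy beats it everywhere (A at a4 (6>5); B at a2 (3>-10)).

B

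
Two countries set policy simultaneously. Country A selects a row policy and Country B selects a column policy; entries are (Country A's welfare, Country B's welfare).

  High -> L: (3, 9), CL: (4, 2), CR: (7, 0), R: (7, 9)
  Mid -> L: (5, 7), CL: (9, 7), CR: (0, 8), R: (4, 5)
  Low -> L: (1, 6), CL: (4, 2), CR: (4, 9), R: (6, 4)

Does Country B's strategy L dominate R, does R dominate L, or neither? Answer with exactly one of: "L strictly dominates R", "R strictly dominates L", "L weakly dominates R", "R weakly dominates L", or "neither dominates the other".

L weakly dominates R

Compare L to R across each choice by Country A: High: 9=9, Mid: 7>5, Low: 6>4.
L is at least as good everywhere and strictly better somewhere (tied only at High), so L weakly but not strictly dominates R.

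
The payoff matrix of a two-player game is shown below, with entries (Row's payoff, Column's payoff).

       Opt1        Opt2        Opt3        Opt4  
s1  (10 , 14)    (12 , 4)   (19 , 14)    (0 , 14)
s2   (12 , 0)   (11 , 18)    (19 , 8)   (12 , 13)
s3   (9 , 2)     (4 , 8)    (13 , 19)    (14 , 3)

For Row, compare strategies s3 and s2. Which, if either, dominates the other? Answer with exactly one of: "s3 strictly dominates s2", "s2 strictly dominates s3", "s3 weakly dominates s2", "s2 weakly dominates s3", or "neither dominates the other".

neither dominates the other

s3's payoffs vs s2's, by Column's action — Opt1: 9<12, Opt2: 4<11, Opt3: 13<19, Opt4: 14>12.
s3 does better at Opt4 but worse at Opt1, Opt2, Opt3; neither strategy dominates the other.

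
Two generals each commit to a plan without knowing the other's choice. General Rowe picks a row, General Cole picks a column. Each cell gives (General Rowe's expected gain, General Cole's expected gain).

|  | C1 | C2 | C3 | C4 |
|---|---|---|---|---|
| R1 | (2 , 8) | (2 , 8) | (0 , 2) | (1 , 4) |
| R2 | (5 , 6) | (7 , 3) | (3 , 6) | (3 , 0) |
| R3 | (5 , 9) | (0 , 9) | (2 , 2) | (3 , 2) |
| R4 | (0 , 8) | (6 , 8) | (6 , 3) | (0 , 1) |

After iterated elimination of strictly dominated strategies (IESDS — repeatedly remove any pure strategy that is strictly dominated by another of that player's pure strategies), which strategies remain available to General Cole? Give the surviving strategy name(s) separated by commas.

C1, C2, C3

General Rowe's strategy R1 is strictly dominated by R2 (C1: 5>2, C2: 7>2, C3: 3>0, C4: 3>1) and is removed.
For General Cole, C1 strictly dominates C4 on the remaining rows (R2: 6>0, R3: 9>2, R4: 8>1); eliminate C4.
Among the remaining strategies, none is strictly dominated by another pure strategy of the same player, so the elimination stops.
Surviving strategies — General Rowe: {R2, R3, R4}; General Cole: {C1, C2, C3}.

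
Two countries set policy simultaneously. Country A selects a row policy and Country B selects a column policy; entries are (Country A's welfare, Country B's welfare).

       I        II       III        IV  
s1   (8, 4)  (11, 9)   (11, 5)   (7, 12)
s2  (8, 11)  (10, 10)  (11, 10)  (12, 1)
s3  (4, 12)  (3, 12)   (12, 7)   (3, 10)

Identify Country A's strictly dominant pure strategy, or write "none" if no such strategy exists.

none

s1 fails to dominate s2 at I (8=8).
s2 fails to dominate s1 at I (8=8).
s3 fails to dominate s1 at I (4<8).
No single strategy dominates all the others.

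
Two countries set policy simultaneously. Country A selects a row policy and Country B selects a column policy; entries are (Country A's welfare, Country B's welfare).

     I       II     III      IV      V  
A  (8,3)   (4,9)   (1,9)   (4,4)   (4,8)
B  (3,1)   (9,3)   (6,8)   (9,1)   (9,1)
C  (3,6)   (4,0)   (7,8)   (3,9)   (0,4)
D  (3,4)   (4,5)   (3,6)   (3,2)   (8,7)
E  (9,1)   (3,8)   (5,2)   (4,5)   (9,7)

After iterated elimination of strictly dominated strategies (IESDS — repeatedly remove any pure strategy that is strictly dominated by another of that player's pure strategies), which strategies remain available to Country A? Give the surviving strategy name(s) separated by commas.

B, C, E

For Country B, III strictly dominates I on the remaining rows (A: 9>3, B: 8>1, C: 8>6, D: 6>4, E: 2>1); eliminate I.
Row A is eliminated: B beats it against every remaining column (II: 9>4, III: 6>1, IV: 9>4, V: 9>4).
Country A's strategy D is strictly dominated by B (II: 9>4, III: 6>3, IV: 9>3, V: 9>8) and is removed.
Among the remaining strategies, none is strictly dominated by another pure strategy of the same player, so the elimination stops.
Surviving strategies — Country A: {B, C, E}; Country B: {II, III, IV, V}.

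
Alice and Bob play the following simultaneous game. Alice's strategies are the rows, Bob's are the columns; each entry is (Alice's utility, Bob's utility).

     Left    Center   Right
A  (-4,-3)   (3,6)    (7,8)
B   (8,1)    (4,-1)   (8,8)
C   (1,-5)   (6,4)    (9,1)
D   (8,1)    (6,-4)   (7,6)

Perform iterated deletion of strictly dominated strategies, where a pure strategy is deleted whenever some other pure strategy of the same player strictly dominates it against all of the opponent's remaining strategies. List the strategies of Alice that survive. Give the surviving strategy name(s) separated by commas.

C, D

For Alice, B strictly dominates A on the remaining columns (Left: 8>-4, Center: 4>3, Right: 8>7); eliminate A.
Column Left is eliminated: Right beats it against every remaining row (B: 8>1, C: 1>-5, D: 6>1).
For Alice, C strictly dominates B on the remaining columns (Center: 6>4, Right: 9>8); eliminate B.
Among the remaining strategies, none is strictly dominated by another pure strategy of the same player, so the elimination stops.
Surviving strategies — Alice: {C, D}; Bob: {Center, Right}.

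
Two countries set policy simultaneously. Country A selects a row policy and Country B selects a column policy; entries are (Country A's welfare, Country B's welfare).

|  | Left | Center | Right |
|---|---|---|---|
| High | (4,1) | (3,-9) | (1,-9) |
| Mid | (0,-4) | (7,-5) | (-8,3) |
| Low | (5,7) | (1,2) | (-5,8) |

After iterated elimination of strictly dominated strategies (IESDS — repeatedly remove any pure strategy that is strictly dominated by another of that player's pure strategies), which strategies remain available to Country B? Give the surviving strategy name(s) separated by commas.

Left, Right

For Country B, Left strictly dominates Center on the remaining rows (High: 1>-9, Mid: -4>-5, Low: 7>2); eliminate Center.
For Country A, High strictly dominates Mid on the remaining columns (Left: 4>0, Right: 1>-8); eliminate Mid.
Among the remaining strategies, none is strictly dominated by another pure strategy of the same player, so the elimination stops.
Surviving strategies — Country A: {High, Low}; Country B: {Left, Right}.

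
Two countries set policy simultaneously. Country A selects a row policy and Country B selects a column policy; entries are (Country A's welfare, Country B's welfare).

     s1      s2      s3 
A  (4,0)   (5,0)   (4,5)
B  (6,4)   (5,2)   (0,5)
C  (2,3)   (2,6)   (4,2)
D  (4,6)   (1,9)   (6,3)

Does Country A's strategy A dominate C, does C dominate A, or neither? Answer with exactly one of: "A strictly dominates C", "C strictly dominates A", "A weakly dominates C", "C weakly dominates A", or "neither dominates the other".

A weakly dominates C

A's payoffs vs C's, by Country B's action — s1: 4>2, s2: 5>2, s3: 4=4.
A is at least as good everywhere and strictly better somewhere (tied only at s3), so A weakly but not strictly dominates C.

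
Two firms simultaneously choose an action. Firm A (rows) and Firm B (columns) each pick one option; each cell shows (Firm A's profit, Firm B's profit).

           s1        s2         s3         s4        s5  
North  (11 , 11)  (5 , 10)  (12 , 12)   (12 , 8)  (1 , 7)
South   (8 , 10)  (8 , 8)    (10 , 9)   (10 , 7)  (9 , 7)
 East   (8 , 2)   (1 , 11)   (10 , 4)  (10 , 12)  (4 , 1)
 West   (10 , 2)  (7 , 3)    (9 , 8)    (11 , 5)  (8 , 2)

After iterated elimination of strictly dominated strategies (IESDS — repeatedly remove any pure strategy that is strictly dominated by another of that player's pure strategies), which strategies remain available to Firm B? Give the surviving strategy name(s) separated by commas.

s3

For Firm B, s2 strictly dominates s5 on the remaining rows (North: 10>7, South: 8>7, East: 11>1, West: 3>2); eliminate s5.
Firm A's strategy East is strictly dominated by North (s1: 11>8, s2: 5>1, s3: 12>10, s4: 12>10) and is removed.
Firm B's strategy s2 is strictly dominated by s3 (North: 12>10, South: 9>8, West: 8>3) and is removed.
For Firm A, North strictly dominates South on the remaining columns (s1: 11>8, s3: 12>10, s4: 12>10); eliminate South.
Row West is eliminated: North beats it against every remaining column (s1: 11>10, s3: 12>9, s4: 12>11).
Column s1 is eliminated: s3 beats it against every remaining row (North: 12>11).
Column s4 is eliminated: s3 beats it against every remaining row (North: 12>8).
Among the remaining strategies, none is strictly dominated by another pure strategy of the same player, so the elimination stops.
Surviving strategies — Firm A: {North}; Firm B: {s3}.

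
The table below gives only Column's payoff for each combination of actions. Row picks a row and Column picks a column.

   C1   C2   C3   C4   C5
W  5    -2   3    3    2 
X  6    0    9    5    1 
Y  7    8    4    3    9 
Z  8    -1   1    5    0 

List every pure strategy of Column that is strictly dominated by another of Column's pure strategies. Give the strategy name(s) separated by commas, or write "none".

C1 is not dominated — it holds its own against C2 at W (5>-2); C3 at W (5>3); C4 at W (5>3); C5 at W (5>2).
C5 strictly dominates C2 — W: 2>-2, X: 1>0, Y: 9>8, Z: 0>-1.
Nothing dominates C3: C1 at X (9>6); C2 at W (3>-2); C4 at W (3=3); C5 at W (3>2).
C4: dominated, since C1 does at least as well everywhere (W: 5>3, X: 6>5, Y: 7>3, Z: 8>5).
Nothing dominates C5: C1 at Y (9>7); C2 at W (2>-2); C3 at Y (9>4); C4 at Y (9>3).

C2, C4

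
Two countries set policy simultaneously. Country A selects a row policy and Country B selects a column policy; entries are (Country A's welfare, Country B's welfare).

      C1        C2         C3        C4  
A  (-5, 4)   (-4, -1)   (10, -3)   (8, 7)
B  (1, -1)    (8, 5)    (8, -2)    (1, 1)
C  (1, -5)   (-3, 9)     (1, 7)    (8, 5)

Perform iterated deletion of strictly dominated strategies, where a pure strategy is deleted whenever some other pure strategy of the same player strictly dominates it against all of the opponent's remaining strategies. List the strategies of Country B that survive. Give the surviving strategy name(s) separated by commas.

Column C1 is eliminated: C4 beats it against every remaining row (A: 7>4, B: 1>-1, C: 5>-5).
Country B's strategy C3 is strictly dominated by C2 (A: -1>-3, B: 5>-2, C: 9>7) and is removed.
Among the remaining strategies, none is strictly dominated by another pure strategy of the same player, so the elimination stops.
Surviving strategies — Country A: {A, B, C}; Country B: {C2, C4}.

C2, C4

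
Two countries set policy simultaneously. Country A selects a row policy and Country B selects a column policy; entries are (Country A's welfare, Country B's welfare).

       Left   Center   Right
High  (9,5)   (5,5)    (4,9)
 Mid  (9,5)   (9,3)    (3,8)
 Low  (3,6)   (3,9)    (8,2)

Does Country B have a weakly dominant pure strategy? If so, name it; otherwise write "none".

Left fails to dominate Center at Low (6<9).
Center fails to dominate Left at Mid (3<5).
Right fails to dominate Left at Low (2<6).
No single strategy dominates all the others.

none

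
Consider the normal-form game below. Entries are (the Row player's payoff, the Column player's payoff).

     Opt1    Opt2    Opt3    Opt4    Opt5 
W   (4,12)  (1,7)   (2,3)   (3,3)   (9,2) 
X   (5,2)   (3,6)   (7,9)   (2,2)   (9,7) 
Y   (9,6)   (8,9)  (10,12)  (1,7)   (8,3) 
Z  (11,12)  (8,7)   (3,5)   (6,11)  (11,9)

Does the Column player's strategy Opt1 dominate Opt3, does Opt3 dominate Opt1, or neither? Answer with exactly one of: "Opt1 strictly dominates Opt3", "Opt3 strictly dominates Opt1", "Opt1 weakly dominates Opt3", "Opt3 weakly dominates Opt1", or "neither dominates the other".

neither dominates the other

Compare Opt1 to Opt3 across each choice by the Row player: W: 12>3, X: 2<9, Y: 6<12, Z: 12>5.
Opt1 does better at W, Z but worse at X, Y; neither strategy dominates the other.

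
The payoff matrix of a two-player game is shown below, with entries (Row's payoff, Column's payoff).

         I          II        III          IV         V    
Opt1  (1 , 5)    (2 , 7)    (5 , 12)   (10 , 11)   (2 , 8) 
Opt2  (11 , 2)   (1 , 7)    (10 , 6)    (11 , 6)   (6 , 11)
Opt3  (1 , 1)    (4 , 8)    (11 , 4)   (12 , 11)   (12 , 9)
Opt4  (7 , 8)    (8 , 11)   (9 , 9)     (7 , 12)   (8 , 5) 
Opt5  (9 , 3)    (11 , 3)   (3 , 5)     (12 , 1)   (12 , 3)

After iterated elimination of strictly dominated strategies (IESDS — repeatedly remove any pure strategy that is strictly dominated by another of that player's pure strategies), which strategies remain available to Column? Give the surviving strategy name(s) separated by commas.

Column's strategy I is strictly dominated by III (Opt1: 12>5, Opt2: 6>2, Opt3: 4>1, Opt4: 9>8, Opt5: 5>3) and is removed.
Row's strategy Opt1 is strictly dominated by Opt3 (II: 4>2, III: 11>5, IV: 12>10, V: 12>2) and is removed.
For Row, Opt3 strictly dominates Opt2 on the remaining columns (II: 4>1, III: 11>10, IV: 12>11, V: 12>6); eliminate Opt2.
Among the remaining strategies, none is strictly dominated by another pure strategy of the same player, so the elimination stops.
Surviving strategies — Row: {Opt3, Opt4, Opt5}; Column: {II, III, IV, V}.

II, III, IV, V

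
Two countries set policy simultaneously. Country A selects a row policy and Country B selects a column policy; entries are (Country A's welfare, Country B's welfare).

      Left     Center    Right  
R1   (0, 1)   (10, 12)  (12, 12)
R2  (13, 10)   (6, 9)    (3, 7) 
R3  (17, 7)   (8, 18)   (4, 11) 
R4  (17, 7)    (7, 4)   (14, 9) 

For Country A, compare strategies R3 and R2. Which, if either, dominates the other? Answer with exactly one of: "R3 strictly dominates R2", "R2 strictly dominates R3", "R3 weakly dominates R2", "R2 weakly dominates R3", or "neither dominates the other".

Compare R3 to R2 across each choice by Country B: Left: 17>13, Center: 8>6, Right: 4>3.
Every comparison favours R3, so R3 strictly dominates R2.

R3 strictly dominates R2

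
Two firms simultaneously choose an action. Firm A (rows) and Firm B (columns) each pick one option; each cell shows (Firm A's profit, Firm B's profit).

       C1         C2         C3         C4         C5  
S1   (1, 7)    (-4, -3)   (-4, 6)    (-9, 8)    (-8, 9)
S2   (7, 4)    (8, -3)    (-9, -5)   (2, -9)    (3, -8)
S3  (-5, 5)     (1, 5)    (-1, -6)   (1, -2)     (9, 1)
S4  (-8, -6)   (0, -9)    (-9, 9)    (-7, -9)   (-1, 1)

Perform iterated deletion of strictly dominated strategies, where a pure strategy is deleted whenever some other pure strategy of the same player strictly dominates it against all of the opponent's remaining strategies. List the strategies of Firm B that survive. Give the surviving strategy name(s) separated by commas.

C1

Row S4 is eliminated: S3 beats it against every remaining column (C1: -5>-8, C2: 1>0, C3: -1>-9, C4: 1>-7, C5: 9>-1).
Firm B's strategy C3 is strictly dominated by C1 (S1: 7>6, S2: 4>-5, S3: 5>-6) and is removed.
For Firm A, S2 strictly dominates S1 on the remaining columns (C1: 7>1, C2: 8>-4, C4: 2>-9, C5: 3>-8); eliminate S1.
Column C4 is eliminated: C1 beats it against every remaining row (S2: 4>-9, S3: 5>-2).
Column C5 is eliminated: C1 beats it against every remaining row (S2: 4>-8, S3: 5>1).
Row S3 is eliminated: S2 beats it against every remaining column (C1: 7>-5, C2: 8>1).
Column C2 is eliminated: C1 beats it against every remaining row (S2: 4>-3).
Among the remaining strategies, none is strictly dominated by another pure strategy of the same player, so the elimination stops.
Surviving strategies — Firm A: {S2}; Firm B: {C1}.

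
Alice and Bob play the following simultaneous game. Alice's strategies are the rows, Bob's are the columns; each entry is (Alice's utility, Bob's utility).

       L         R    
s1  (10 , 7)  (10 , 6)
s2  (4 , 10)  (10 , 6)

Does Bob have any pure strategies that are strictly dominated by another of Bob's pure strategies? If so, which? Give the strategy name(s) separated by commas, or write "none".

R

L is not dominated — it holds its own against R at s1 (7>6).
L strictly dominates R — s1: 7>6, s2: 10>6.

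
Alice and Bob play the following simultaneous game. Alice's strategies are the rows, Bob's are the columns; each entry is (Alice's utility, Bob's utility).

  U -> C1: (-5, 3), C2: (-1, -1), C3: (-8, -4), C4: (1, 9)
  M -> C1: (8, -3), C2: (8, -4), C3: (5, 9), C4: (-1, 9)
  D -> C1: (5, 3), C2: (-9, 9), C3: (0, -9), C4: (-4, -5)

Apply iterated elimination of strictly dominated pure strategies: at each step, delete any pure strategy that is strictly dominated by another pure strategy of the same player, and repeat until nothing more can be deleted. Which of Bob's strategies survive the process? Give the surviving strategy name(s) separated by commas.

C3, C4

Row D is eliminated: M beats it against every remaining column (C1: 8>5, C2: 8>-9, C3: 5>0, C4: -1>-4).
Column C1 is eliminated: C4 beats it against every remaining row (U: 9>3, M: 9>-3).
For Bob, C4 strictly dominates C2 on the remaining rows (U: 9>-1, M: 9>-4); eliminate C2.
Among the remaining strategies, none is strictly dominated by another pure strategy of the same player, so the elimination stops.
Surviving strategies — Alice: {U, M}; Bob: {C3, C4}.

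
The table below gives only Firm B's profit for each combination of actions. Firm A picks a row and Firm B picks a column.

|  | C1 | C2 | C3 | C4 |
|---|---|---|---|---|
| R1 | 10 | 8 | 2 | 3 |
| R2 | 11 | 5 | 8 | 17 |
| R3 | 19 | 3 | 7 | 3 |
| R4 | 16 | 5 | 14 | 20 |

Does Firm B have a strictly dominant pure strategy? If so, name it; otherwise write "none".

none

C1 fails to dominate C4 at R2 (11<17).
C2 fails to dominate C1 at R1 (8<10).
C3 fails to dominate C1 at R1 (2<10).
C4 fails to dominate C1 at R1 (3<10).
No single strategy dominates all the others.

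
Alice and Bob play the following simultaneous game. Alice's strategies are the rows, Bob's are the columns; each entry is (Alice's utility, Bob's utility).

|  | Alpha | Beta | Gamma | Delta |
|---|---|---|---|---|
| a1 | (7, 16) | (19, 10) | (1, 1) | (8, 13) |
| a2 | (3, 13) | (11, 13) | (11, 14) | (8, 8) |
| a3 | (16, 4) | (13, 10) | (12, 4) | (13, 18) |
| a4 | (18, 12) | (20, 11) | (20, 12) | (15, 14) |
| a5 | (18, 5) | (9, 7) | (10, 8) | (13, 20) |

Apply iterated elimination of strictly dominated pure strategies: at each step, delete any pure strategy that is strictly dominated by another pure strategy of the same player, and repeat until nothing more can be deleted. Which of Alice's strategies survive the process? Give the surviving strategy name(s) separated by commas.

Alice's strategy a1 is strictly dominated by a4 (Alpha: 18>7, Beta: 20>19, Gamma: 20>1, Delta: 15>8) and is removed.
Alice's strategy a2 is strictly dominated by a3 (Alpha: 16>3, Beta: 13>11, Gamma: 12>11, Delta: 13>8) and is removed.
Alice's strategy a3 is strictly dominated by a4 (Alpha: 18>16, Beta: 20>13, Gamma: 20>12, Delta: 15>13) and is removed.
Bob's strategy Alpha is strictly dominated by Delta (a4: 14>12, a5: 20>5) and is removed.
Alice's strategy a5 is strictly dominated by a4 (Beta: 20>9, Gamma: 20>10, Delta: 15>13) and is removed.
Bob's strategy Beta is strictly dominated by Gamma (a4: 12>11) and is removed.
Bob's strategy Gamma is strictly dominated by Delta (a4: 14>12) and is removed.
Among the remaining strategies, none is strictly dominated by another pure strategy of the same player, so the elimination stops.
Surviving strategies — Alice: {a4}; Bob: {Delta}.

a4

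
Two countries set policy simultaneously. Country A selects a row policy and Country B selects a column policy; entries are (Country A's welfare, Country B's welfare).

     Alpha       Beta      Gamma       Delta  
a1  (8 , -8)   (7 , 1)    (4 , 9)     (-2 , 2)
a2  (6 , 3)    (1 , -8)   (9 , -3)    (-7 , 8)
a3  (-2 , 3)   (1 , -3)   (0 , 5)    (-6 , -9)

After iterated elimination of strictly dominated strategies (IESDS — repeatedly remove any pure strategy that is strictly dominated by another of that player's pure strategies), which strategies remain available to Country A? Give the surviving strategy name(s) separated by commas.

a1, a2

For Country A, a1 strictly dominates a3 on the remaining columns (Alpha: 8>-2, Beta: 7>1, Gamma: 4>0, Delta: -2>-6); eliminate a3.
Country B's strategy Alpha is strictly dominated by Delta (a1: 2>-8, a2: 8>3) and is removed.
Country B's strategy Beta is strictly dominated by Gamma (a1: 9>1, a2: -3>-8) and is removed.
Among the remaining strategies, none is strictly dominated by another pure strategy of the same player, so the elimination stops.
Surviving strategies — Country A: {a1, a2}; Country B: {Gamma, Delta}.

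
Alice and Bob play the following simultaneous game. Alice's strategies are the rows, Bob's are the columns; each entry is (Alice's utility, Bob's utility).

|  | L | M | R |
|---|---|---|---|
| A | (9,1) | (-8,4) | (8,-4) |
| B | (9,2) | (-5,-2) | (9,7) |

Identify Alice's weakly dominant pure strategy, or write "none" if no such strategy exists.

B

B vs A: L: 9=9, M: -5>-8, R: 9>8.
B is at least as good as every other strategy against every opponent action, so it is weakly dominant.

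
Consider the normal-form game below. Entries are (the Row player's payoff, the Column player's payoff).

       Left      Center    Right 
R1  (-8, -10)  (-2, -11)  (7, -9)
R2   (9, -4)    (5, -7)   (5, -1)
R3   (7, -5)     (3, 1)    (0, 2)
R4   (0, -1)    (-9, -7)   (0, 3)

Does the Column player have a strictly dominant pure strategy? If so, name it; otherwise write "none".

Right vs Left: R1: -9>-10, R2: -1>-4, R3: 2>-5, R4: 3>-1.
Right vs Center: R1: -9>-11, R2: -1>-7, R3: 2>1, R4: 3>-7.
Right strictly beats every other strategy against every opponent action, so it is strictly dominant.

Right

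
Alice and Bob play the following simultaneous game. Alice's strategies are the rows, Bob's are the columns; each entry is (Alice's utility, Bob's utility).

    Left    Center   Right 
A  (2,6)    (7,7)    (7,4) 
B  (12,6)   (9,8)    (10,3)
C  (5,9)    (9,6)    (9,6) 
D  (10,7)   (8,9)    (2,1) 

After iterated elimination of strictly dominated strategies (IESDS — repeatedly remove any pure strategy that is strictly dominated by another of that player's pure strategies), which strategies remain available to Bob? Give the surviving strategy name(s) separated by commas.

Alice's strategy A is strictly dominated by B (Left: 12>2, Center: 9>7, Right: 10>7) and is removed.
For Alice, B strictly dominates D on the remaining columns (Left: 12>10, Center: 9>8, Right: 10>2); eliminate D.
Bob's strategy Right is strictly dominated by Left (B: 6>3, C: 9>6) and is removed.
Among the remaining strategies, none is strictly dominated by another pure strategy of the same player, so the elimination stops.
Surviving strategies — Alice: {B, C}; Bob: {Left, Center}.

Left, Center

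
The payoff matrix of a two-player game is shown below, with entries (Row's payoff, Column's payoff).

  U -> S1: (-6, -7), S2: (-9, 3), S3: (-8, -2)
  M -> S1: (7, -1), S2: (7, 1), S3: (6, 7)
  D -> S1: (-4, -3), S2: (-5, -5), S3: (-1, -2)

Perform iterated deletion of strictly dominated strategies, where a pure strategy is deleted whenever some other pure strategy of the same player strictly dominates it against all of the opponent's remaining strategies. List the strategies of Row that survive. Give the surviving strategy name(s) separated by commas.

Row's strategy U is strictly dominated by M (S1: 7>-6, S2: 7>-9, S3: 6>-8) and is removed.
Row's strategy D is strictly dominated by M (S1: 7>-4, S2: 7>-5, S3: 6>-1) and is removed.
For Column, S2 strictly dominates S1 on the remaining rows (M: 1>-1); eliminate S1.
Column's strategy S2 is strictly dominated by S3 (M: 7>1) and is removed.
Among the remaining strategies, none is strictly dominated by another pure strategy of the same player, so the elimination stops.
Surviving strategies — Row: {M}; Column: {S3}.

M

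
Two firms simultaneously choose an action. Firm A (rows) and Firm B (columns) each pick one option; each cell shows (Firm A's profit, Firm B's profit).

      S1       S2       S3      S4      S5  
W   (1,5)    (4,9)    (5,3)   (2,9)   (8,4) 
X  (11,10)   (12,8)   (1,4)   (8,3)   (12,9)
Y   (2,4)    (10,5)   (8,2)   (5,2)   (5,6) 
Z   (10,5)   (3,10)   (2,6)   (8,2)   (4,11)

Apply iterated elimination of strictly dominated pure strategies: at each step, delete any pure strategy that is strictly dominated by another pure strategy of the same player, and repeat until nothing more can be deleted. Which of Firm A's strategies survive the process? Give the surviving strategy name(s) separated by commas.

X

Firm B's strategy S3 is strictly dominated by S2 (W: 9>3, X: 8>4, Y: 5>2, Z: 10>6) and is removed.
Row W is eliminated: X beats it against every remaining column (S1: 11>1, S2: 12>4, S4: 8>2, S5: 12>8).
Firm A's strategy Y is strictly dominated by X (S1: 11>2, S2: 12>10, S4: 8>5, S5: 12>5) and is removed.
For Firm B, S5 strictly dominates S2 on the remaining rows (X: 9>8, Z: 11>10); eliminate S2.
Firm B's strategy S4 is strictly dominated by S1 (X: 10>3, Z: 5>2) and is removed.
Firm A's strategy Z is strictly dominated by X (S1: 11>10, S5: 12>4) and is removed.
Column S5 is eliminated: S1 beats it against every remaining row (X: 10>9).
Among the remaining strategies, none is strictly dominated by another pure strategy of the same player, so the elimination stops.
Surviving strategies — Firm A: {X}; Firm B: {S1}.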